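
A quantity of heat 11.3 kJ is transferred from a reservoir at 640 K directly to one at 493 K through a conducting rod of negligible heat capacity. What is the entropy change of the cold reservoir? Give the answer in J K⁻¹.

ΔS_cold = 22.9 J/K

The cold reservoir gains heat Q, so ΔS_cold = +Q/T_C = 11300/493 = 22.9 J/K.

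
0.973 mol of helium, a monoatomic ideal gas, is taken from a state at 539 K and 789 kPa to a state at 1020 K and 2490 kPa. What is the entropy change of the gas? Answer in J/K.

ΔS = 3.6 J/K

ΔS = nC_p ln(T₂/T₁) − nR ln(P₂/P₁), with C_p = 5R/2 = 20.79 J mol⁻¹ K⁻¹ for a monoatomic ideal gas.
ΔS = 0.973 × [20.79 × ln(1020/539) − 8.314 × ln(2490/789)] = 3.6 J/K.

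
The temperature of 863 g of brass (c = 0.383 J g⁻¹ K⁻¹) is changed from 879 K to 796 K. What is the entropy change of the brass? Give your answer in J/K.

ΔS = ∫dQ_rev/T = m c ln(T₂/T₁) = 863 × 0.383 × ln(796/879) = -32.8 J/K.

ΔS = -32.8 J/K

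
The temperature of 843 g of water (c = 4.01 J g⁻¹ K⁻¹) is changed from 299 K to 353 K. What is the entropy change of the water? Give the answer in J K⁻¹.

ΔS = ∫dQ_rev/T = m c ln(T₂/T₁) = 843 × 4.01 × ln(353/299) = 561 J/K.

ΔS = 561 J/K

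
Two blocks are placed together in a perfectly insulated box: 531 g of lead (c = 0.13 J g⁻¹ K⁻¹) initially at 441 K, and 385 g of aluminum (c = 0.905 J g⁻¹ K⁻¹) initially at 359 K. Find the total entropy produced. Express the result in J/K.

ΔS_total = 1.28 J/K

Energy balance: T_f = (m₁c₁T₁ + m₂c₂T₂)/(m₁c₁ + m₂c₂) = 372.56 K.
ΔS₁ = m₁c₁ ln(T_f/T₁) = 69.03 × ln(372.56/441) = -11.64 J/K.
ΔS₂ = m₂c₂ ln(T_f/T₂) = 348.425 × ln(372.56/359) = 12.92 J/K.
ΔS_total = -11.64 + 12.92 = 1.28 J/K.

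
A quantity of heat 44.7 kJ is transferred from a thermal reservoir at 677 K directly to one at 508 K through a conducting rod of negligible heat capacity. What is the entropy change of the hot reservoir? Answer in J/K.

The hot reservoir loses heat Q, so ΔS_hot = −Q/T_H = −44700/677 = -66 J/K.

ΔS_hot = -66 J/K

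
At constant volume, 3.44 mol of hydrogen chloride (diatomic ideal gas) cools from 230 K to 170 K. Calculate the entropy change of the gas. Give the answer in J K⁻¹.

At constant volume, ΔS = nC_V ln(T₂/T₁) with C_V = 5R/2 = 20.79 J mol⁻¹ K⁻¹.
ΔS = 3.44 × 20.79 × ln(170/230) = -21.6 J/K.

ΔS = -21.6 J/K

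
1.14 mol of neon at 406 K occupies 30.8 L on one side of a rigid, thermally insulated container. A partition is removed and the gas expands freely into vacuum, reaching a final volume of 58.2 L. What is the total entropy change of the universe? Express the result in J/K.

No heat is exchanged and no work is done, so the ideal-gas temperature stays constant.
Entropy is a state function; using a reversible isothermal path, ΔS_gas = nR ln(V₂/V₁) = 1.14 × 8.314 × ln(58.2/30.8) = 6.03 J/K.
The insulated surroundings exchange no heat, so ΔS_surr = 0 and ΔS_universe = ΔS_gas.

ΔS_universe = 6.03 J/K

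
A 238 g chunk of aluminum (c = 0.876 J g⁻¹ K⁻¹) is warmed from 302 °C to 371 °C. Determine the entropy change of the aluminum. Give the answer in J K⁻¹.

ΔS = 23.6 J/K

In kelvin: T₁ = 575.15 K, T₂ = 644.15 K. ΔS = ∫dQ_rev/T = m c ln(T₂/T₁) = 238 × 0.876 × ln(644.15/575.15) = 23.6 J/K.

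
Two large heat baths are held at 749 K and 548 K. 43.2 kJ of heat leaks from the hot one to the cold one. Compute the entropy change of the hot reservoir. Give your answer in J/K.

ΔS_hot = -57.7 J/K

The hot reservoir loses heat Q, so ΔS_hot = −Q/T_H = −43200/749 = -57.7 J/K.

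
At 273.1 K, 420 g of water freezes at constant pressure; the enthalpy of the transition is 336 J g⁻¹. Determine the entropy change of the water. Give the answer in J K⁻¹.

Heat released by the substance: Q = −mL = −420 × 336 = −141120 J.
At constant T, ΔS = Q_rev/T = −141120 / 273.1 = -517 J/K.

ΔS = -517 J/K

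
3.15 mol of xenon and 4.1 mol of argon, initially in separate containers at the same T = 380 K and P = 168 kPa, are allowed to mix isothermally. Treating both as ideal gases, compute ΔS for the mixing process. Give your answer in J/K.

ΔS_mix = 41.3 J/K

Mole fractions: x_A = 3.15/7.25 = 0.434, x_B = 0.566.
ΔS_mix = −R(n_A ln x_A + n_B ln x_B) = −8.314 × (3.15 ln 0.434 + 4.1 ln 0.566) = 41.3 J/K.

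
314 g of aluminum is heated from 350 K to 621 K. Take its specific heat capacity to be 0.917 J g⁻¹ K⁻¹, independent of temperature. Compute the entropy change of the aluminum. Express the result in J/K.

ΔS = ∫dQ_rev/T = m c ln(T₂/T₁) = 314 × 0.917 × ln(621/350) = 165 J/K.

ΔS = 165 J/K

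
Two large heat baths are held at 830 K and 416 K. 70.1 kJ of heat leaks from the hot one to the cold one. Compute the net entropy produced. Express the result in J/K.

ΔS_total = 84.1 J/K

ΔS_hot = −Q/T_H = −70100/830 = -84.458 J/K and ΔS_cold = +Q/T_C = 70100/416 = 168.51 J/K.
ΔS_total = -84.458 + 168.51 = 84.1 J/K, positive as the second law requires.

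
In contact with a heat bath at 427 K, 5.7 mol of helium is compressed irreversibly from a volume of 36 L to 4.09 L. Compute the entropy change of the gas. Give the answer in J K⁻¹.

ΔS_gas = -103 J/K

Entropy is a state function, so ΔS_gas depends only on the end states.
For an isothermal ideal gas ΔS_gas = nR ln(V₂/V₁) = 5.7 × 8.314 × ln(4.09/36) = -103 J/K.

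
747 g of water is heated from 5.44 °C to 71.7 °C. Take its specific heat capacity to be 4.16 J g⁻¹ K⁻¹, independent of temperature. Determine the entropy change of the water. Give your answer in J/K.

ΔS = 663 J/K

In kelvin: T₁ = 278.59 K, T₂ = 344.85 K. ΔS = ∫dQ_rev/T = m c ln(T₂/T₁) = 747 × 4.16 × ln(344.85/278.59) = 663 J/K.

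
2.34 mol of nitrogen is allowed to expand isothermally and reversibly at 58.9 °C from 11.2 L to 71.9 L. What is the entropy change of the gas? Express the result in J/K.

ΔS_gas = 36.2 J/K

For an isothermal ideal gas ΔS_gas = nR ln(V₂/V₁) = 2.34 × 8.314 × ln(71.9/11.2) = 36.2 J/K.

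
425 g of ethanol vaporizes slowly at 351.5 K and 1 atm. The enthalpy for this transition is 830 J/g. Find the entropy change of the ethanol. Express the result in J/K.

ΔS = 1000 J/K

Heat absorbed by the substance: Q = mL = 425 × 830 = 352750 J.
At constant T, ΔS = Q_rev/T = 352750 / 351.5 = 1000 J/K.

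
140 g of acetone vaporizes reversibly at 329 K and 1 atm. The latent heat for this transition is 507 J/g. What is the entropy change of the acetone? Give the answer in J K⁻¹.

Heat absorbed by the substance: Q = mL = 140 × 507 = 70980 J.
At constant T, ΔS = Q_rev/T = 70980 / 329 = 216 J/K.

ΔS = 216 J/K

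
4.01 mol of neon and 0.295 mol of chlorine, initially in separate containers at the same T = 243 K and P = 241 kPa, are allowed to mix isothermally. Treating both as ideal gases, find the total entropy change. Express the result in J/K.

Mole fractions: x_A = 4.01/4.3 = 0.931, x_B = 0.0685.
ΔS_mix = −R(n_A ln x_A + n_B ln x_B) = −8.314 × (4.01 ln 0.931 + 0.295 ln 0.0685) = 8.94 J/K.

ΔS_mix = 8.94 J/K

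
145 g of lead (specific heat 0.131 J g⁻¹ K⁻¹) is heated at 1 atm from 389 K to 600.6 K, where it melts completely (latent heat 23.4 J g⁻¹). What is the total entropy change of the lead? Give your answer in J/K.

ΔS = 13.9 J/K

Warming step: ΔS₁ = m c ln(T_tr/T_i) = 145 × 0.131 × ln(600.6/389) = 8.25 J/K.
Phase change: ΔS₂ = +mL/T_tr = 145 × 23.4 / 600.6 = 5.649 J/K.
ΔS_total = (8.25) + (5.649) = 13.9 J/K.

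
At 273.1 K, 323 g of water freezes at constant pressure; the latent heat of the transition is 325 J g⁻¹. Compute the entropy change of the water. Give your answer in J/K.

ΔS = -384 J/K

Heat released by the substance: Q = −mL = −323 × 325 = −104975 J.
At constant T, ΔS = Q_rev/T = −104975 / 273.1 = -384 J/K.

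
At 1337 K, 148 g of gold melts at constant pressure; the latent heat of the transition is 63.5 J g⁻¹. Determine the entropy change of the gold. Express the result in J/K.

Heat absorbed by the substance: Q = mL = 148 × 63.5 = 9398 J.
At constant T, ΔS = Q_rev/T = 9398 / 1337 = 7.03 J/K.

ΔS = 7.03 J/K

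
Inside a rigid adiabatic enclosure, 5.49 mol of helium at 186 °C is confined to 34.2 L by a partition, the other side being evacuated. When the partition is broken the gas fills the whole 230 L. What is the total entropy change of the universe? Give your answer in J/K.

No heat is exchanged and no work is done, so the ideal-gas temperature stays constant.
Entropy is a state function; using a reversible isothermal path, ΔS_gas = nR ln(V₂/V₁) = 5.49 × 8.314 × ln(230/34.2) = 87 J/K.
The insulated surroundings exchange no heat, so ΔS_surr = 0 and ΔS_universe = ΔS_gas.

ΔS_universe = 87 J/K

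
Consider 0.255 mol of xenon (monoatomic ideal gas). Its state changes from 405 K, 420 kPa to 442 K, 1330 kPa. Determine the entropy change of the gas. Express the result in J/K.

ΔS = nC_p ln(T₂/T₁) − nR ln(P₂/P₁), with C_p = 5R/2 = 20.79 J mol⁻¹ K⁻¹ for a monoatomic ideal gas.
ΔS = 0.255 × [20.79 × ln(442/405) − 8.314 × ln(1330/420)] = -1.98 J/K.

ΔS = -1.98 J/K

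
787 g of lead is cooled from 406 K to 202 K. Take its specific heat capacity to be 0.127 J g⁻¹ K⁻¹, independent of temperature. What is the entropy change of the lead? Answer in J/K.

ΔS = -69.8 J/K

ΔS = ∫dQ_rev/T = m c ln(T₂/T₁) = 787 × 0.127 × ln(202/406) = -69.8 J/K.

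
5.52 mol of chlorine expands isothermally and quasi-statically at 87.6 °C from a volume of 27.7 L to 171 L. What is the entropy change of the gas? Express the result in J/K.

For an isothermal ideal gas ΔS_gas = nR ln(V₂/V₁) = 5.52 × 8.314 × ln(171/27.7) = 83.5 J/K.

ΔS_gas = 83.5 J/K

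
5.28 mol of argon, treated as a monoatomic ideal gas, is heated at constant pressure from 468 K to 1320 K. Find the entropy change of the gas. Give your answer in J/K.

At constant pressure, ΔS = nC_p ln(T₂/T₁) with C_p = 5R/2 = 20.79 J mol⁻¹ K⁻¹.
ΔS = 5.28 × 20.79 × ln(1320/468) = 114 J/K.

ΔS = 114 J/K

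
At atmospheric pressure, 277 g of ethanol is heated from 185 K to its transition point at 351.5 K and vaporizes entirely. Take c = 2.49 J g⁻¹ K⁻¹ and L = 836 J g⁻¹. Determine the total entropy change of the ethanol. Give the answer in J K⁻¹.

Warming step: ΔS₁ = m c ln(T_tr/T_i) = 277 × 2.49 × ln(351.5/185) = 442.7 J/K.
Phase change: ΔS₂ = +mL/T_tr = 277 × 836 / 351.5 = 658.8 J/K.
ΔS_total = (442.7) + (658.8) = 1100 J/K.

ΔS = 1100 J/K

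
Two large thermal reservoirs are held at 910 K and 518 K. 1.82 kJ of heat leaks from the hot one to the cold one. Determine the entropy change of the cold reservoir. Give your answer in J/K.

ΔS_cold = 3.51 J/K

The cold reservoir gains heat Q, so ΔS_cold = +Q/T_C = 1820/518 = 3.51 J/K.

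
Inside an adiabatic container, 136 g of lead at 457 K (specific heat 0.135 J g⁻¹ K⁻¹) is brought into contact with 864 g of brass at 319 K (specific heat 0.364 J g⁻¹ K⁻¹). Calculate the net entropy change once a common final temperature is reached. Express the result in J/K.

ΔS_total = 1.25 J/K

Energy balance: T_f = (m₁c₁T₁ + m₂c₂T₂)/(m₁c₁ + m₂c₂) = 326.61 K.
ΔS₁ = m₁c₁ ln(T_f/T₁) = 18.36 × ln(326.61/457) = -6.167 J/K.
ΔS₂ = m₂c₂ ln(T_f/T₂) = 314.496 × ln(326.61/319) = 7.416 J/K.
ΔS_total = -6.167 + 7.416 = 1.25 J/K.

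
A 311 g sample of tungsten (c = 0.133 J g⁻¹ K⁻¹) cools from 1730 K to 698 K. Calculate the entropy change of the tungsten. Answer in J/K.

ΔS = -37.5 J/K

ΔS = ∫dQ_rev/T = m c ln(T₂/T₁) = 311 × 0.133 × ln(698/1730) = -37.5 J/K.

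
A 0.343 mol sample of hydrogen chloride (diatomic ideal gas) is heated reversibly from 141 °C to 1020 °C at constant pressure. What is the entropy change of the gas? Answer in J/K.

In kelvin: T₁ = 414.15 K, T₂ = 1293.15 K. At constant pressure, ΔS = nC_p ln(T₂/T₁) with C_p = 7R/2 = 29.1 J mol⁻¹ K⁻¹.
ΔS = 0.343 × 29.1 × ln(1293.15/414.15) = 11.4 J/K.

ΔS = 11.4 J/K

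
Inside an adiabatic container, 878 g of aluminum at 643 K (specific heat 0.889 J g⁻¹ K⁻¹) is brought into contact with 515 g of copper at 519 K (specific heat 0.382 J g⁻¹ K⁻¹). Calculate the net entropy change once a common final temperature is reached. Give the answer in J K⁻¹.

ΔS_total = 3.45 J/K

Energy balance: T_f = (m₁c₁T₁ + m₂c₂T₂)/(m₁c₁ + m₂c₂) = 618.04 K.
ΔS₁ = m₁c₁ ln(T_f/T₁) = 780.542 × ln(618.04/643) = -30.91 J/K.
ΔS₂ = m₂c₂ ln(T_f/T₂) = 196.73 × ln(618.04/519) = 34.36 J/K.
ΔS_total = -30.91 + 34.36 = 3.45 J/K.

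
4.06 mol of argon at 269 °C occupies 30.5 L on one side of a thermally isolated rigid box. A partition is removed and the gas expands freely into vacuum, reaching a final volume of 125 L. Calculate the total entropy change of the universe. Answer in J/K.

For an ideal gas in free expansion Q = 0 and W = 0, so T is unchanged.
Entropy is a state function; using a reversible isothermal path, ΔS_gas = nR ln(V₂/V₁) = 4.06 × 8.314 × ln(125/30.5) = 47.6 J/K.
The insulated surroundings exchange no heat, so ΔS_surr = 0 and ΔS_universe = ΔS_gas.

ΔS_universe = 47.6 J/K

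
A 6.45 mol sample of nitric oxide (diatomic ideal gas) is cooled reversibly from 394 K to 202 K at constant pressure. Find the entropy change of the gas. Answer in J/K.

ΔS = -125 J/K

At constant pressure, ΔS = nC_p ln(T₂/T₁) with C_p = 7R/2 = 29.1 J mol⁻¹ K⁻¹.
ΔS = 6.45 × 29.1 × ln(202/394) = -125 J/K.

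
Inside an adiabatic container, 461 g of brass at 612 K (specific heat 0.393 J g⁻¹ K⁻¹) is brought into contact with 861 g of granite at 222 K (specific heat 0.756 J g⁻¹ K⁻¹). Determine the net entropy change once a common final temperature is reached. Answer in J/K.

Energy balance: T_f = (m₁c₁T₁ + m₂c₂T₂)/(m₁c₁ + m₂c₂) = 306.92 K.
ΔS₁ = m₁c₁ ln(T_f/T₁) = 181.173 × ln(306.92/612) = -125 J/K.
ΔS₂ = m₂c₂ ln(T_f/T₂) = 650.916 × ln(306.92/222) = 210.8 J/K.
ΔS_total = -125 + 210.8 = 85.8 J/K.

ΔS_total = 85.8 J/K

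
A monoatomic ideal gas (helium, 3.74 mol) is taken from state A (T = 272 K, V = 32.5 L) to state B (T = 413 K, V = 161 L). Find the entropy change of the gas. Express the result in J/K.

Entropy is a state function: ΔS = nC_V ln(T₂/T₁) + nR ln(V₂/V₁), with C_V = 3R/2 = 12.47 J mol⁻¹ K⁻¹ for a monoatomic ideal gas.
ΔS = 3.74 × [12.47 × ln(413/272) + 8.314 × ln(161/32.5)] = 69.2 J/K.

ΔS = 69.2 J/K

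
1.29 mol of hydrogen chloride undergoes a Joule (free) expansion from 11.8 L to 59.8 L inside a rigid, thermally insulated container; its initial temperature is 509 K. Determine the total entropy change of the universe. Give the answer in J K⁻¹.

ΔS_universe = 17.4 J/K

No heat is exchanged and no work is done, so the ideal-gas temperature stays constant.
Entropy is a state function; using a reversible isothermal path, ΔS_gas = nR ln(V₂/V₁) = 1.29 × 8.314 × ln(59.8/11.8) = 17.4 J/K.
The insulated surroundings exchange no heat, so ΔS_surr = 0 and ΔS_universe = ΔS_gas.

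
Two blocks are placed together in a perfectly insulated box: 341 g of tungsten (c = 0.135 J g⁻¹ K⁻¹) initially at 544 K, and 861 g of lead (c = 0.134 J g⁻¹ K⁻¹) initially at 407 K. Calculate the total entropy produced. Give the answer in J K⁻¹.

Energy balance: T_f = (m₁c₁T₁ + m₂c₂T₂)/(m₁c₁ + m₂c₂) = 446.07 K.
ΔS₁ = m₁c₁ ln(T_f/T₁) = 46.035 × ln(446.07/544) = -9.136 J/K.
ΔS₂ = m₂c₂ ln(T_f/T₂) = 115.374 × ln(446.07/407) = 10.58 J/K.
ΔS_total = -9.136 + 10.58 = 1.44 J/K.

ΔS_total = 1.44 J/K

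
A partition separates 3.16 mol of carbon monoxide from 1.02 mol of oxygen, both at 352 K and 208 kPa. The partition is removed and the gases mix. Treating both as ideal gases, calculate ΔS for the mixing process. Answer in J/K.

Mole fractions: x_A = 3.16/4.18 = 0.756, x_B = 0.244.
ΔS_mix = −R(n_A ln x_A + n_B ln x_B) = −8.314 × (3.16 ln 0.756 + 1.02 ln 0.244) = 19.3 J/K.

ΔS_mix = 19.3 J/K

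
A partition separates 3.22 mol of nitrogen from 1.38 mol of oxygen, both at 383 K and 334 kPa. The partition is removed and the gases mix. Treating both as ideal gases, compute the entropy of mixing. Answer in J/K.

ΔS_mix = 23.4 J/K

Mole fractions: x_A = 3.22/4.6 = 0.7, x_B = 0.3.
ΔS_mix = −R(n_A ln x_A + n_B ln x_B) = −8.314 × (3.22 ln 0.7 + 1.38 ln 0.3) = 23.4 J/K.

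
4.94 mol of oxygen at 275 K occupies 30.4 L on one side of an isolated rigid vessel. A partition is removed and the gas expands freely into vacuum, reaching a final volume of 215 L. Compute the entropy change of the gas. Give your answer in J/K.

For an ideal gas in free expansion Q = 0 and W = 0, so T is unchanged.
Entropy is a state function; using a reversible isothermal path, ΔS_gas = nR ln(V₂/V₁) = 4.94 × 8.314 × ln(215/30.4) = 80.3 J/K.

ΔS_gas = 80.3 J/K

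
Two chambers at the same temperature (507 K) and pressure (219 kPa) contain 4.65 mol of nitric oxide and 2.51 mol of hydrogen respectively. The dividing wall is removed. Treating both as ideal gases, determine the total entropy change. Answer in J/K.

ΔS_mix = 38.6 J/K

Mole fractions: x_A = 4.65/7.16 = 0.649, x_B = 0.351.
ΔS_mix = −R(n_A ln x_A + n_B ln x_B) = −8.314 × (4.65 ln 0.649 + 2.51 ln 0.351) = 38.6 J/K.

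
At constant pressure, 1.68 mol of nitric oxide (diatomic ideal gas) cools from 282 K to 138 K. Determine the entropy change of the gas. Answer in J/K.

ΔS = -34.9 J/K

At constant pressure, ΔS = nC_p ln(T₂/T₁) with C_p = 7R/2 = 29.1 J mol⁻¹ K⁻¹.
ΔS = 1.68 × 29.1 × ln(138/282) = -34.9 J/K.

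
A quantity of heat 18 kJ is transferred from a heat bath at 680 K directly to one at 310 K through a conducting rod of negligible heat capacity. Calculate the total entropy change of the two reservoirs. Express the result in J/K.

ΔS_total = 31.6 J/K

ΔS_hot = −Q/T_H = −18000/680 = -26.47 J/K and ΔS_cold = +Q/T_C = 18000/310 = 58.06 J/K.
ΔS_total = -26.47 + 58.06 = 31.6 J/K, positive as the second law requires.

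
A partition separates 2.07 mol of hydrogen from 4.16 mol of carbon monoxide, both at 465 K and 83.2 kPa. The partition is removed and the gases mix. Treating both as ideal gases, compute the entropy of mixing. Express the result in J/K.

Mole fractions: x_A = 2.07/6.23 = 0.332, x_B = 0.668.
ΔS_mix = −R(n_A ln x_A + n_B ln x_B) = −8.314 × (2.07 ln 0.332 + 4.16 ln 0.668) = 32.9 J/K.

ΔS_mix = 32.9 J/K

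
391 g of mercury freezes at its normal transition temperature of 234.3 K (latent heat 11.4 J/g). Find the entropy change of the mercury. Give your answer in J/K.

Heat released by the substance: Q = −mL = −391 × 11.4 = −4457.4 J.
At constant T, ΔS = Q_rev/T = −4457.4 / 234.3 = -19 J/K.

ΔS = -19 J/K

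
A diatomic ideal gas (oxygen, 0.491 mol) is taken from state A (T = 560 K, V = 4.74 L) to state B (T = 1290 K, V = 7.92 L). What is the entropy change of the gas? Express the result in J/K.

ΔS = 10.6 J/K

Entropy is a state function: ΔS = nC_V ln(T₂/T₁) + nR ln(V₂/V₁), with C_V = 5R/2 = 20.79 J mol⁻¹ K⁻¹ for a diatomic ideal gas.
ΔS = 0.491 × [20.79 × ln(1290/560) + 8.314 × ln(7.92/4.74)] = 10.6 J/K.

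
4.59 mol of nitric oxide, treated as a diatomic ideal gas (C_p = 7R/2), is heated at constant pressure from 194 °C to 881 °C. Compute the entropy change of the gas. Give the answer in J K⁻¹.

ΔS = 121 J/K

In kelvin: T₁ = 467.15 K, T₂ = 1154.15 K. At constant pressure, ΔS = nC_p ln(T₂/T₁) with C_p = 7R/2 = 29.1 J mol⁻¹ K⁻¹.
ΔS = 4.59 × 29.1 × ln(1154.15/467.15) = 121 J/K.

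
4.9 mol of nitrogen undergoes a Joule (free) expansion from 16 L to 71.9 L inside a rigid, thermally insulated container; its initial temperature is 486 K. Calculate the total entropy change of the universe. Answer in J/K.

ΔS_universe = 61.2 J/K

No heat is exchanged and no work is done, so the ideal-gas temperature stays constant.
Entropy is a state function; using a reversible isothermal path, ΔS_gas = nR ln(V₂/V₁) = 4.9 × 8.314 × ln(71.9/16) = 61.2 J/K.
The insulated surroundings exchange no heat, so ΔS_surr = 0 and ΔS_universe = ΔS_gas.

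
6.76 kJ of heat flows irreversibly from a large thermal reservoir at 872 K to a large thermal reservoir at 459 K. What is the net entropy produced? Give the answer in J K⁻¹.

ΔS_total = 6.98 J/K

ΔS_hot = −Q/T_H = −6760/872 = -7.752 J/K and ΔS_cold = +Q/T_C = 6760/459 = 14.73 J/K.
ΔS_total = -7.752 + 14.73 = 6.98 J/K, positive as the second law requires.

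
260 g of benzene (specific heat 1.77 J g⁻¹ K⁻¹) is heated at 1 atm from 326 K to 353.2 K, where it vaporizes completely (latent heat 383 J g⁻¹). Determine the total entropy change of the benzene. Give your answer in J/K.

Warming step: ΔS₁ = m c ln(T_tr/T_i) = 260 × 1.77 × ln(353.2/326) = 36.88 J/K.
Phase change: ΔS₂ = +mL/T_tr = 260 × 383 / 353.2 = 281.9 J/K.
ΔS_total = (36.88) + (281.9) = 319 J/K.

ΔS = 319 J/K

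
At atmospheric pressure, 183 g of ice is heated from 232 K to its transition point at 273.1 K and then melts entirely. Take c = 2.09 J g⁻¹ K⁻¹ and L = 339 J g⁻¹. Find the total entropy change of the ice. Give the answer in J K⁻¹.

Warming step: ΔS₁ = m c ln(T_tr/T_i) = 183 × 2.09 × ln(273.1/232) = 62.38 J/K.
Phase change: ΔS₂ = +mL/T_tr = 183 × 339 / 273.1 = 227.2 J/K.
ΔS_total = (62.38) + (227.2) = 290 J/K.

ΔS = 290 J/K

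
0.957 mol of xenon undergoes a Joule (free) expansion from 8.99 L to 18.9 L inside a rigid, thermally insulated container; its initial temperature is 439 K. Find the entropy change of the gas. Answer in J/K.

No heat is exchanged and no work is done, so the ideal-gas temperature stays constant.
Entropy is a state function; using a reversible isothermal path, ΔS_gas = nR ln(V₂/V₁) = 0.957 × 8.314 × ln(18.9/8.99) = 5.91 J/K.

ΔS_gas = 5.91 J/K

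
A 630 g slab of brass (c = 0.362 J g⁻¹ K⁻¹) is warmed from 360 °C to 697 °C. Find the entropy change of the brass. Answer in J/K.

ΔS = 97.3 J/K

In kelvin: T₁ = 633.15 K, T₂ = 970.15 K. ΔS = ∫dQ_rev/T = m c ln(T₂/T₁) = 630 × 0.362 × ln(970.15/633.15) = 97.3 J/K.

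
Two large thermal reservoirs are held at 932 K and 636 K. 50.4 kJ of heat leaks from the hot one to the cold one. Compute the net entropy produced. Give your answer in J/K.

ΔS_hot = −Q/T_H = −50400/932 = -54.08 J/K and ΔS_cold = +Q/T_C = 50400/636 = 79.25 J/K.
ΔS_total = -54.08 + 79.25 = 25.2 J/K, positive as the second law requires.

ΔS_total = 25.2 J/K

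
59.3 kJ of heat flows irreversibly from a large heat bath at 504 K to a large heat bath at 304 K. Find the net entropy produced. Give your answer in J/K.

ΔS_hot = −Q/T_H = −59300/504 = -117.7 J/K and ΔS_cold = +Q/T_C = 59300/304 = 195.1 J/K.
ΔS_total = -117.7 + 195.1 = 77.4 J/K, positive as the second law requires.

ΔS_total = 77.4 J/K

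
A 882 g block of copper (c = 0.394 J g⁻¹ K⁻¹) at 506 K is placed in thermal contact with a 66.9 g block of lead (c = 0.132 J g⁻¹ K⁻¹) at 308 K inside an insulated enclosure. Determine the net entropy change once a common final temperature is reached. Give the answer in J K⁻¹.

ΔS_total = 0.912 J/K

Energy balance: T_f = (m₁c₁T₁ + m₂c₂T₂)/(m₁c₁ + m₂c₂) = 501.09 K.
ΔS₁ = m₁c₁ ln(T_f/T₁) = 347.508 × ln(501.09/506) = -3.386 J/K.
ΔS₂ = m₂c₂ ln(T_f/T₂) = 8.8308 × ln(501.09/308) = 4.298 J/K.
ΔS_total = -3.386 + 4.298 = 0.912 J/K.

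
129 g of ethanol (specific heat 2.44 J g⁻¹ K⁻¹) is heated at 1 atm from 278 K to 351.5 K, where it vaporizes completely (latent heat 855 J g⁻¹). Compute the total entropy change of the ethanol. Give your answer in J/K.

Warming step: ΔS₁ = m c ln(T_tr/T_i) = 129 × 2.44 × ln(351.5/278) = 73.84 J/K.
Phase change: ΔS₂ = +mL/T_tr = 129 × 855 / 351.5 = 313.8 J/K.
ΔS_total = (73.84) + (313.8) = 388 J/K.

ΔS = 388 J/K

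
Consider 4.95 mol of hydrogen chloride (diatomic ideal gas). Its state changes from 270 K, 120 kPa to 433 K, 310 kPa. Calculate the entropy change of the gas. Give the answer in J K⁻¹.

ΔS = 29 J/K

ΔS = nC_p ln(T₂/T₁) − nR ln(P₂/P₁), with C_p = 7R/2 = 29.1 J mol⁻¹ K⁻¹ for a diatomic ideal gas.
ΔS = 4.95 × [29.1 × ln(433/270) − 8.314 × ln(310/120)] = 29 J/K.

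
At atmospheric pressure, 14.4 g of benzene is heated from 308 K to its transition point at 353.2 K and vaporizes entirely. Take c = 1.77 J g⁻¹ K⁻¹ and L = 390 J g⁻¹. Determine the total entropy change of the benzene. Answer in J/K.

ΔS = 19.4 J/K

Warming step: ΔS₁ = m c ln(T_tr/T_i) = 14.4 × 1.77 × ln(353.2/308) = 3.49 J/K.
Phase change: ΔS₂ = +mL/T_tr = 14.4 × 390 / 353.2 = 15.9 J/K.
ΔS_total = (3.49) + (15.9) = 19.4 J/K.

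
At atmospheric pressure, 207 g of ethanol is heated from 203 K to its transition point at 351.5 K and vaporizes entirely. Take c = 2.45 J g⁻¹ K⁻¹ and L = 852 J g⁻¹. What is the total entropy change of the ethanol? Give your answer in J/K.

Warming step: ΔS₁ = m c ln(T_tr/T_i) = 207 × 2.45 × ln(351.5/203) = 278.4 J/K.
Phase change: ΔS₂ = +mL/T_tr = 207 × 852 / 351.5 = 501.7 J/K.
ΔS_total = (278.4) + (501.7) = 780 J/K.

ΔS = 780 J/K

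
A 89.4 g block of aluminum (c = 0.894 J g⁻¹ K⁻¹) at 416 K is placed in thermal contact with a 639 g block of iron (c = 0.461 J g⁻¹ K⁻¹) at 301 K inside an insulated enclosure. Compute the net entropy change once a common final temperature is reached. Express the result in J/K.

ΔS_total = 3.49 J/K

Energy balance: T_f = (m₁c₁T₁ + m₂c₂T₂)/(m₁c₁ + m₂c₂) = 325.54 K.
ΔS₁ = m₁c₁ ln(T_f/T₁) = 79.9236 × ln(325.54/416) = -19.6 J/K.
ΔS₂ = m₂c₂ ln(T_f/T₂) = 294.579 × ln(325.54/301) = 23.09 J/K.
ΔS_total = -19.6 + 23.09 = 3.49 J/K.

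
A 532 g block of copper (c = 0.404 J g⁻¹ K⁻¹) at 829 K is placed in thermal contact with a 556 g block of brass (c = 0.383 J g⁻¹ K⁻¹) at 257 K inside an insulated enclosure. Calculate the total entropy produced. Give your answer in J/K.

Energy balance: T_f = (m₁c₁T₁ + m₂c₂T₂)/(m₁c₁ + m₂c₂) = 544.32 K.
ΔS₁ = m₁c₁ ln(T_f/T₁) = 214.928 × ln(544.32/829) = -90.42 J/K.
ΔS₂ = m₂c₂ ln(T_f/T₂) = 212.948 × ln(544.32/257) = 159.8 J/K.
ΔS_total = -90.42 + 159.8 = 69.4 J/K.

ΔS_total = 69.4 J/K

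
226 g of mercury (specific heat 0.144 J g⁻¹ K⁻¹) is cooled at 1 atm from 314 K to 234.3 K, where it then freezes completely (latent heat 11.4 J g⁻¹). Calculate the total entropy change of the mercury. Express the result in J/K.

ΔS = -20.5 J/K

Cooling step: ΔS₁ = m c ln(T_tr/T_i) = 226 × 0.144 × ln(234.3/314) = -9.529 J/K.
Phase change: ΔS₂ = −mL/T_tr = −226 × 11.4 / 234.3 = -11 J/K.
ΔS_total = (-9.529) + (-11) = -20.5 J/K.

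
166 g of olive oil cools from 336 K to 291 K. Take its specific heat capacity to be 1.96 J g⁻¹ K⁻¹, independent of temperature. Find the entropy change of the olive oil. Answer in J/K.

ΔS = ∫dQ_rev/T = m c ln(T₂/T₁) = 166 × 1.96 × ln(291/336) = -46.8 J/K.

ΔS = -46.8 J/K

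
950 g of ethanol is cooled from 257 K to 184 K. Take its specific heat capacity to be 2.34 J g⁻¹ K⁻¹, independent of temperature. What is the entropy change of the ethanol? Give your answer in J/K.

ΔS = -743 J/K

ΔS = ∫dQ_rev/T = m c ln(T₂/T₁) = 950 × 2.34 × ln(184/257) = -743 J/K.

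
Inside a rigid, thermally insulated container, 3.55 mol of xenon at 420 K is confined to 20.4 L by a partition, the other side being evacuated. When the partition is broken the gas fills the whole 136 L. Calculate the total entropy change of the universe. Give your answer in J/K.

ΔS_universe = 56 J/K

For an ideal gas in free expansion Q = 0 and W = 0, so T is unchanged.
Entropy is a state function; using a reversible isothermal path, ΔS_gas = nR ln(V₂/V₁) = 3.55 × 8.314 × ln(136/20.4) = 56 J/K.
The insulated surroundings exchange no heat, so ΔS_surr = 0 and ΔS_universe = ΔS_gas.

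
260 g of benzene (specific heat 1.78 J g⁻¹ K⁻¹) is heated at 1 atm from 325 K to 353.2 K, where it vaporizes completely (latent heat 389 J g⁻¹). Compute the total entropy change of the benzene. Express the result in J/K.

Warming step: ΔS₁ = m c ln(T_tr/T_i) = 260 × 1.78 × ln(353.2/325) = 38.51 J/K.
Phase change: ΔS₂ = +mL/T_tr = 260 × 389 / 353.2 = 286.4 J/K.
ΔS_total = (38.51) + (286.4) = 325 J/K.

ΔS = 325 J/K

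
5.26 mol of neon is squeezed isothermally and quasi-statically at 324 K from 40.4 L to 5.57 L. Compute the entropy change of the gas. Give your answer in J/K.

ΔS_gas = -86.7 J/K

For an isothermal ideal gas ΔS_gas = nR ln(V₂/V₁) = 5.26 × 8.314 × ln(5.57/40.4) = -86.7 J/K.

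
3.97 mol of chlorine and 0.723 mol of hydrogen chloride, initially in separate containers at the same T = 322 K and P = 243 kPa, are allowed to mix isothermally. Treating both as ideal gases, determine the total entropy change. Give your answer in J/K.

Mole fractions: x_A = 3.97/4.69 = 0.846, x_B = 0.154.
ΔS_mix = −R(n_A ln x_A + n_B ln x_B) = −8.314 × (3.97 ln 0.846 + 0.723 ln 0.154) = 16.8 J/K.

ΔS_mix = 16.8 J/K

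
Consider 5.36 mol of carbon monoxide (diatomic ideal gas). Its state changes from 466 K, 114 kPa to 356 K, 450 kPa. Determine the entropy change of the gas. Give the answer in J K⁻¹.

ΔS = -103 J/K

ΔS = nC_p ln(T₂/T₁) − nR ln(P₂/P₁), with C_p = 7R/2 = 29.1 J mol⁻¹ K⁻¹ for a diatomic ideal gas.
ΔS = 5.36 × [29.1 × ln(356/466) − 8.314 × ln(450/114)] = -103 J/K.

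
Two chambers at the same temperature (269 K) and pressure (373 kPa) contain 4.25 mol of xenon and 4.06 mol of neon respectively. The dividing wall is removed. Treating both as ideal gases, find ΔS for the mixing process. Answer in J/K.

ΔS_mix = 47.9 J/K

Mole fractions: x_A = 4.25/8.31 = 0.511, x_B = 0.489.
ΔS_mix = −R(n_A ln x_A + n_B ln x_B) = −8.314 × (4.25 ln 0.511 + 4.06 ln 0.489) = 47.9 J/K.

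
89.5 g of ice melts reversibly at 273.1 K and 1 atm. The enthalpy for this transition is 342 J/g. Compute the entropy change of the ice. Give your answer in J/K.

Heat absorbed by the substance: Q = mL = 89.5 × 342 = 30609 J.
At constant T, ΔS = Q_rev/T = 30609 / 273.1 = 112 J/K.

ΔS = 112 J/K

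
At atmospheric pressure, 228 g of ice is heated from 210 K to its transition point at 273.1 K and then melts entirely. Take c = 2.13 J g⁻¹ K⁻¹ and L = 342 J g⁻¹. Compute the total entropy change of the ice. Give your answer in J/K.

ΔS = 413 J/K

Warming step: ΔS₁ = m c ln(T_tr/T_i) = 228 × 2.13 × ln(273.1/210) = 127.6 J/K.
Phase change: ΔS₂ = +mL/T_tr = 228 × 342 / 273.1 = 285.5 J/K.
ΔS_total = (127.6) + (285.5) = 413 J/K.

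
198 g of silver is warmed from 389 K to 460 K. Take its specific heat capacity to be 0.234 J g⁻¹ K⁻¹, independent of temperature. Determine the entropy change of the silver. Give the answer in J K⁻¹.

ΔS = 7.77 J/K

ΔS = ∫dQ_rev/T = m c ln(T₂/T₁) = 198 × 0.234 × ln(460/389) = 7.77 J/K.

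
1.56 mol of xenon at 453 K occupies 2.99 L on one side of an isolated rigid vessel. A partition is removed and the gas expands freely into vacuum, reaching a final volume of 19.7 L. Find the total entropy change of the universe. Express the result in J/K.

No heat is exchanged and no work is done, so the ideal-gas temperature stays constant.
Entropy is a state function; using a reversible isothermal path, ΔS_gas = nR ln(V₂/V₁) = 1.56 × 8.314 × ln(19.7/2.99) = 24.5 J/K.
The insulated surroundings exchange no heat, so ΔS_surr = 0 and ΔS_universe = ΔS_gas.

ΔS_universe = 24.5 J/K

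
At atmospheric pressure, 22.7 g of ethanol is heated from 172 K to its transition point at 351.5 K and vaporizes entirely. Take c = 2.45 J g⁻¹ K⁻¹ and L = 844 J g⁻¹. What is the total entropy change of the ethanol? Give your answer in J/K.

ΔS = 94.3 J/K

Warming step: ΔS₁ = m c ln(T_tr/T_i) = 22.7 × 2.45 × ln(351.5/172) = 39.75 J/K.
Phase change: ΔS₂ = +mL/T_tr = 22.7 × 844 / 351.5 = 54.51 J/K.
ΔS_total = (39.75) + (54.51) = 94.3 J/K.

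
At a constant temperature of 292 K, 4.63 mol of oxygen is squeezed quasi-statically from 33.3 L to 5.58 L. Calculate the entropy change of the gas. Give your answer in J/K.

For an isothermal ideal gas ΔS_gas = nR ln(V₂/V₁) = 4.63 × 8.314 × ln(5.58/33.3) = -68.8 J/K.

ΔS_gas = -68.8 J/K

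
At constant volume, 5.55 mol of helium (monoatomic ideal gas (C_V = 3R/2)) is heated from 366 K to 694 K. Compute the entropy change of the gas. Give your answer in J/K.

At constant volume, ΔS = nC_V ln(T₂/T₁) with C_V = 3R/2 = 12.47 J mol⁻¹ K⁻¹.
ΔS = 5.55 × 12.47 × ln(694/366) = 44.3 J/K.

ΔS = 44.3 J/K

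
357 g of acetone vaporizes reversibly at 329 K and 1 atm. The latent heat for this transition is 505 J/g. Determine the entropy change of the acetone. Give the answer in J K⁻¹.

ΔS = 548 J/K

Heat absorbed by the substance: Q = mL = 357 × 505 = 180285 J.
At constant T, ΔS = Q_rev/T = 180285 / 329 = 548 J/K.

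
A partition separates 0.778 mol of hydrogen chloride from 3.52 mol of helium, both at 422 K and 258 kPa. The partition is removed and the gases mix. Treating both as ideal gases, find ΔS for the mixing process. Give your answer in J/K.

ΔS_mix = 16.9 J/K

Mole fractions: x_A = 0.778/4.3 = 0.181, x_B = 0.819.
ΔS_mix = −R(n_A ln x_A + n_B ln x_B) = −8.314 × (0.778 ln 0.181 + 3.52 ln 0.819) = 16.9 J/K.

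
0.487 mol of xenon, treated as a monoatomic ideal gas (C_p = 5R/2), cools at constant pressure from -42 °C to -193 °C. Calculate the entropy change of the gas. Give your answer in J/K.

ΔS = -10.7 J/K

In kelvin: T₁ = 231.15 K, T₂ = 80.15 K. At constant pressure, ΔS = nC_p ln(T₂/T₁) with C_p = 5R/2 = 20.79 J mol⁻¹ K⁻¹.
ΔS = 0.487 × 20.79 × ln(80.15/231.15) = -10.7 J/K.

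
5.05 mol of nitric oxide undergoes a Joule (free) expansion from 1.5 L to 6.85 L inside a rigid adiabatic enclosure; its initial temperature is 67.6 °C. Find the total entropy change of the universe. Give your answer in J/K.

For an ideal gas in free expansion Q = 0 and W = 0, so T is unchanged.
Entropy is a state function; using a reversible isothermal path, ΔS_gas = nR ln(V₂/V₁) = 5.05 × 8.314 × ln(6.85/1.5) = 63.8 J/K.
The insulated surroundings exchange no heat, so ΔS_surr = 0 and ΔS_universe = ΔS_gas.

ΔS_universe = 63.8 J/K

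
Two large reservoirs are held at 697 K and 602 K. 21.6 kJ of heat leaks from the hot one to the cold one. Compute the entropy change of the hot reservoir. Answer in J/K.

ΔS_hot = -31 J/K

The hot reservoir loses heat Q, so ΔS_hot = −Q/T_H = −21600/697 = -31 J/K.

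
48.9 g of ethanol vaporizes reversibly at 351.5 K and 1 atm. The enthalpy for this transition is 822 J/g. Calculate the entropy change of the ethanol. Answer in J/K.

Heat absorbed by the substance: Q = mL = 48.9 × 822 = 40195.8 J.
At constant T, ΔS = Q_rev/T = 40195.8 / 351.5 = 114 J/K.

ΔS = 114 J/K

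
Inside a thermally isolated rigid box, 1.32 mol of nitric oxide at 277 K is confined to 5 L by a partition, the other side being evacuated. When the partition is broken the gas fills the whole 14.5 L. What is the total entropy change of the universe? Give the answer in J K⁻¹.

For an ideal gas in free expansion Q = 0 and W = 0, so T is unchanged.
Entropy is a state function; using a reversible isothermal path, ΔS_gas = nR ln(V₂/V₁) = 1.32 × 8.314 × ln(14.5/5) = 11.7 J/K.
The insulated surroundings exchange no heat, so ΔS_surr = 0 and ΔS_universe = ΔS_gas.

ΔS_universe = 11.7 J/K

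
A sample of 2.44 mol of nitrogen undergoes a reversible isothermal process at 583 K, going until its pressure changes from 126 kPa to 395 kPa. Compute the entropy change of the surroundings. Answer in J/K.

For an isothermal ideal gas ΔS_gas = nR ln(P₁/P₂) = 2.44 × 8.314 × ln(126/395) = -23.2 J/K.
The process is reversible, so ΔS_surr = −ΔS_gas = 23.2 J/K and ΔS_universe = 0.

ΔS_surr = 23.2 J/K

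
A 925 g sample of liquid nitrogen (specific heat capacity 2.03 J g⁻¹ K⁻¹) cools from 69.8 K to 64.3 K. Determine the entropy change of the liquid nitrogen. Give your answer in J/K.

ΔS = ∫dQ_rev/T = m c ln(T₂/T₁) = 925 × 2.03 × ln(64.3/69.8) = -154 J/K.

ΔS = -154 J/K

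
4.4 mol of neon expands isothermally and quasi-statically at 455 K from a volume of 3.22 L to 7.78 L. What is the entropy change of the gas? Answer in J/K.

For an isothermal ideal gas ΔS_gas = nR ln(V₂/V₁) = 4.4 × 8.314 × ln(7.78/3.22) = 32.3 J/K.

ΔS_gas = 32.3 J/K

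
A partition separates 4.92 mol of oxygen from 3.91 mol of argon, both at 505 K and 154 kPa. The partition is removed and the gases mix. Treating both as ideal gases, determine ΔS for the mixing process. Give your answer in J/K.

Mole fractions: x_A = 4.92/8.83 = 0.557, x_B = 0.443.
ΔS_mix = −R(n_A ln x_A + n_B ln x_B) = −8.314 × (4.92 ln 0.557 + 3.91 ln 0.443) = 50.4 J/K.

ΔS_mix = 50.4 J/K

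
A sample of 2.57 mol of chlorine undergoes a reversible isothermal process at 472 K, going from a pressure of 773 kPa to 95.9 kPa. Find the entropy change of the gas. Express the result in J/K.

ΔS_gas = 44.6 J/K

For an isothermal ideal gas ΔS_gas = nR ln(P₁/P₂) = 2.57 × 8.314 × ln(773/95.9) = 44.6 J/K.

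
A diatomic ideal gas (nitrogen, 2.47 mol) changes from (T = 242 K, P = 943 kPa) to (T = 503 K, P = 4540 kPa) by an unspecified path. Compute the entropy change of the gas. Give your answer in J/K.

ΔS = nC_p ln(T₂/T₁) − nR ln(P₂/P₁), with C_p = 7R/2 = 29.1 J mol⁻¹ K⁻¹ for a diatomic ideal gas.
ΔS = 2.47 × [29.1 × ln(503/242) − 8.314 × ln(4540/943)] = 20.3 J/K.

ΔS = 20.3 J/K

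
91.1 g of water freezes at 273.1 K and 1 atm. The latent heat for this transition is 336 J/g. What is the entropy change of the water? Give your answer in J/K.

ΔS = -112 J/K

Heat released by the substance: Q = −mL = −91.1 × 336 = −30609.6 J.
At constant T, ΔS = Q_rev/T = −30609.6 / 273.1 = -112 J/K.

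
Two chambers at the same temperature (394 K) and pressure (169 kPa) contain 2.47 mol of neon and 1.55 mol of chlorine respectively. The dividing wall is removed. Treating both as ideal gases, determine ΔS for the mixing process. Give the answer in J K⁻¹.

Mole fractions: x_A = 2.47/4.02 = 0.614, x_B = 0.386.
ΔS_mix = −R(n_A ln x_A + n_B ln x_B) = −8.314 × (2.47 ln 0.614 + 1.55 ln 0.386) = 22.3 J/K.

ΔS_mix = 22.3 J/K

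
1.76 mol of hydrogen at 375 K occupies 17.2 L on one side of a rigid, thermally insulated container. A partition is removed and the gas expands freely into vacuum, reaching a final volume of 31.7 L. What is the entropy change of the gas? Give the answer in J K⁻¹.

No heat is exchanged and no work is done, so the ideal-gas temperature stays constant.
Entropy is a state function; using a reversible isothermal path, ΔS_gas = nR ln(V₂/V₁) = 1.76 × 8.314 × ln(31.7/17.2) = 8.95 J/K.

ΔS_gas = 8.95 J/K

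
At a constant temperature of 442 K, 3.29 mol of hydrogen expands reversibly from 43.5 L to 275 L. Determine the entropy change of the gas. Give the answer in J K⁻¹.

ΔS_gas = 50.4 J/K

For an isothermal ideal gas ΔS_gas = nR ln(V₂/V₁) = 3.29 × 8.314 × ln(275/43.5) = 50.4 J/K.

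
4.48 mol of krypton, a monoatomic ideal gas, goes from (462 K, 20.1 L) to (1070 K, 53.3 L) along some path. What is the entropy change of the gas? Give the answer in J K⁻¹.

Entropy is a state function: ΔS = nC_V ln(T₂/T₁) + nR ln(V₂/V₁), with C_V = 3R/2 = 12.47 J mol⁻¹ K⁻¹ for a monoatomic ideal gas.
ΔS = 4.48 × [12.47 × ln(1070/462) + 8.314 × ln(53.3/20.1)] = 83.2 J/K.

ΔS = 83.2 J/K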